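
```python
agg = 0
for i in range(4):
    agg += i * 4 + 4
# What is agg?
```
Trace:
  agg=0
  agg=4, i=0
  agg=12, i=1
  agg=24, i=2
  agg=40, i=3

Final answer: 40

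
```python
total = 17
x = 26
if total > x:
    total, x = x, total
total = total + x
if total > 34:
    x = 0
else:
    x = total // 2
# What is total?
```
Trace:
  total=17
  total=17, x=26
  total=17, x=26
  total=43, x=26
  total=43, x=0

Final answer: 43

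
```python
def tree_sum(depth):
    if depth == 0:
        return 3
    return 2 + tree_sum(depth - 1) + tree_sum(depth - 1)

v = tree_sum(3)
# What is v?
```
Call trace (a repeated sub-call is expanded the first time; later identical calls just restate its return value):
tree_sum(depth=3)
  tree_sum(depth=2)
    tree_sum(depth=1)
      tree_sum(depth=0)
      -> return 3
      tree_sum(depth=0)
      -> return 3
    -> return 8
    tree_sum(depth=1) -> return 8  (same call as traced above)
  -> return 18
  tree_sum(depth=2) -> return 18  (same call as traced above)
-> return 38

Final answer: 38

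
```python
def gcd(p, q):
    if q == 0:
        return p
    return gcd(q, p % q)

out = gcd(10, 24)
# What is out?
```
Call trace:
gcd(p=10, q=24)
  gcd(p=24, q=10)
    gcd(p=10, q=4)
      gcd(p=4, q=2)
        gcd(p=2, q=0)
        -> return 2
      -> return 2
    -> return 2
  -> return 2
-> return 2

Final answer: 2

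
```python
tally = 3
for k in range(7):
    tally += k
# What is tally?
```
Trace:
  tally=3
  tally=3, k=0
  tally=4, k=1
  tally=6, k=2
  tally=9, k=3
  tally=13, k=4
  tally=18, k=5
  tally=24, k=6

Final answer: 24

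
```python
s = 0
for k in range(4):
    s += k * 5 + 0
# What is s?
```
Trace:
  s=0
  s=0, k=0
  s=5, k=1
  s=15, k=2
  s=30, k=3

Final answer: 30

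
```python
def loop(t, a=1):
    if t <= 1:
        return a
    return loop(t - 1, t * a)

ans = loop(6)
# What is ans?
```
Call trace:
loop(t=6, a=1)
  loop(t=5, a=6)
    loop(t=4, a=30)
      loop(t=3, a=120)
        loop(t=2, a=360)
          loop(t=1, a=720)
          -> return 720
        -> return 720
      -> return 720
    -> return 720
  -> return 720
-> return 720

Final answer: 720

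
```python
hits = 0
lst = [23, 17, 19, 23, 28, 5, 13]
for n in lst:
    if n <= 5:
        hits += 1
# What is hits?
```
Trace:
  hits=0
  hits=0, n=23
  hits=0, n=17
  hits=0, n=19
  hits=0, n=23
  hits=0, n=28
  hits=1, n=5
  hits=1, n=13

Final answer: 1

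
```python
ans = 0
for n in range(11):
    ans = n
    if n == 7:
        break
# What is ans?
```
Trace:
  ans=0
  ans=0, n=0
  ans=1, n=1
  ans=2, n=2
  ans=3, n=3
  ans=4, n=4
  ans=5, n=5
  ans=6, n=6
  ans=7, n=7

Final answer: 7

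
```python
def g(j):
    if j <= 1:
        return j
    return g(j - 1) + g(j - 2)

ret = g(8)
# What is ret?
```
Call trace (a repeated sub-call is expanded the first time; later identical calls just restate its return value):
g(j=8)
  g(j=7)
    g(j=6)
      g(j=5)
        g(j=4)
          g(j=3)
            g(j=2)
              g(j=1)
              -> return 1
              g(j=0)
              -> return 0
            -> return 1
            g(j=1)
            -> return 1
          -> return 2
          g(j=2) -> return 1  (same call as traced above)
        -> return 3
        g(j=3) -> return 2  (same call as traced above)
      -> return 5
      g(j=4) -> return 3  (same call as traced above)
    -> return 8
    g(j=5) -> return 5  (same call as traced above)
  -> return 13
  g(j=6) -> return 8  (same call as traced above)
-> return 21

Final answer: 21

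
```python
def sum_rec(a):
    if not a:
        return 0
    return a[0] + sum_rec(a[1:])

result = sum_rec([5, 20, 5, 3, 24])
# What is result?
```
Call trace:
sum_rec(a=[5, 20, 5, 3, 24])
  sum_rec(a=[20, 5, 3, 24])
    sum_rec(a=[5, 3, 24])
      sum_rec(a=[3, 24])
        sum_rec(a=[24])
          sum_rec(a=[])
          -> return 0
        -> return 24
      -> return 27
    -> return 32
  -> return 52
-> return 57

Final answer: 57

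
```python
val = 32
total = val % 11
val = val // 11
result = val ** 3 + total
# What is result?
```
Trace:
  val=32
  val=32, total=10
  val=2, total=10
  val=2, total=10, result=18

Final answer: 18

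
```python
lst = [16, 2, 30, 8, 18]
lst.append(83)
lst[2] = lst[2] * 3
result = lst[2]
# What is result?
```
Trace:
  lst=[16, 2, 30, 8, 18]
  lst=[16, 2, 30, 8, 18, 83]
  lst=[16, 2, 90, 8, 18, 83]
  lst=[16, 2, 90, 8, 18, 83], result=90

Final answer: 90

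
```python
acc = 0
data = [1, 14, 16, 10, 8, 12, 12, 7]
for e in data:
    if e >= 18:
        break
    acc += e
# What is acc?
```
Trace:
  acc=0
  acc=1, e=1
  acc=15, e=14
  acc=31, e=16
  acc=41, e=10
  acc=49, e=8
  acc=61, e=12
  acc=73, e=12
  acc=80, e=7

Final answer: 80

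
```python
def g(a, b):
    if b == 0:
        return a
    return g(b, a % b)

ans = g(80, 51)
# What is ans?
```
Call trace:
g(a=80, b=51)
  g(a=51, b=29)
    g(a=29, b=22)
      g(a=22, b=7)
        g(a=7, b=1)
          g(a=1, b=0)
          -> return 1
        -> return 1
      -> return 1
    -> return 1
  -> return 1
-> return 1

Final answer: 1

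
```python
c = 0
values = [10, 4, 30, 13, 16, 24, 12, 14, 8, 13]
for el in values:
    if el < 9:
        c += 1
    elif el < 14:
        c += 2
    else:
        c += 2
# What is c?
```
Trace:
  c=0
  c=2, el=10
  c=3, el=4
  c=5, el=30
  c=7, el=13
  c=9, el=16
  c=11, el=24
  c=13, el=12
  c=15, el=14
  c=16, el=8
  c=18, el=13

Final answer: 18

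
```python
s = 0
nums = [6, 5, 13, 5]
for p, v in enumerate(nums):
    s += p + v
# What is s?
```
Trace:
  s=0
  s=6, p=0, v=6
  s=12, p=1, v=5
  s=27, p=2, v=13
  s=35, p=3, v=5

Final answer: 35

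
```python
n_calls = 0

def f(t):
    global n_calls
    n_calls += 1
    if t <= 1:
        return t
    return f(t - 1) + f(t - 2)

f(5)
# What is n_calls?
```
Call trace (a repeated sub-call is expanded the first time; later identical calls just restate its return value):
f(t=5)
  f(t=4)
    f(t=3)
      f(t=2)
        f(t=1)
        -> return 1
        f(t=0)
        -> return 0
      -> return 1
      f(t=1)
      -> return 1
    -> return 2
    f(t=2) -> return 1  (same call as traced above)
  -> return 3
  f(t=3) -> return 2  (same call as traced above)
-> return 5

n_calls is incremented once per call, so count the calls in each subtree. Let C(t) = number of calls made by f(t).
C(0) = C(1) = 1 (base case, no recursion); C(t) = 1 + C(t - 1) + C(t - 2) otherwise.
C(2) = 1 + C(1) + C(0) = 1 + 1 + 1 = 3
C(3) = 1 + C(2) + C(1) = 1 + 3 + 1 = 5
C(4) = 1 + C(3) + C(2) = 1 + 5 + 3 = 9
C(5) = 1 + C(4) + C(3) = 1 + 9 + 5 = 15
n_calls = C(5) = 15

Final answer: 15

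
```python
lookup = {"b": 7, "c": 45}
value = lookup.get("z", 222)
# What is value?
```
Trace:
  lookup={'b': 7, 'c': 45}
  lookup={'b': 7, 'c': 45}, value=222

Final answer: 222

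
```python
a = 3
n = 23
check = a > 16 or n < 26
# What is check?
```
Trace:
  a=3
  a=3, n=23
  a=3, n=23, check=True

Final answer: True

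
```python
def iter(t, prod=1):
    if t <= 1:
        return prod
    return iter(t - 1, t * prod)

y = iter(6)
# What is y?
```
Call trace:
iter(t=6, prod=1)
  iter(t=5, prod=6)
    iter(t=4, prod=30)
      iter(t=3, prod=120)
        iter(t=2, prod=360)
          iter(t=1, prod=720)
          -> return 720
        -> return 720
      -> return 720
    -> return 720
  -> return 720
-> return 720

Final answer: 720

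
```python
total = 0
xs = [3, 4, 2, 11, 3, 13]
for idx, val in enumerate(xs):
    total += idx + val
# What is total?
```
Trace:
  total=0
  total=3, idx=0, val=3
  total=8, idx=1, val=4
  total=12, idx=2, val=2
  total=26, idx=3, val=11
  total=33, idx=4, val=3
  total=51, idx=5, val=13

Final answer: 51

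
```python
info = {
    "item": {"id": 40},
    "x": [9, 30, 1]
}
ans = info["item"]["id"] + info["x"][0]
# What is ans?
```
Trace:
  info={'item': {'id': 40}, 'x': [9, 30, 1]}
  info={'item': {'id': 40}, 'x': [9, 30, 1]}, ans=49

Final answer: 49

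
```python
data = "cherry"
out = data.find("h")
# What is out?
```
Trace:
  data='cherry'
  data='cherry', out=1

Final answer: 1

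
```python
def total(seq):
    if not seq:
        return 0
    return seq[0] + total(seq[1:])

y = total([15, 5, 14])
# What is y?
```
Call trace:
total(seq=[15, 5, 14])
  total(seq=[5, 14])
    total(seq=[14])
      total(seq=[])
      -> return 0
    -> return 14
  -> return 19
-> return 34

Final answer: 34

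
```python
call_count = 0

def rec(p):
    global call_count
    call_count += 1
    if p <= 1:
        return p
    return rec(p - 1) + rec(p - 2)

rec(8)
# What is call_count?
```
Call trace (a repeated sub-call is expanded the first time; later identical calls just restate its return value):
rec(p=8)
  rec(p=7)
    rec(p=6)
      rec(p=5)
        rec(p=4)
          rec(p=3)
            rec(p=2)
              rec(p=1)
              -> return 1
              rec(p=0)
              -> return 0
            -> return 1
            rec(p=1)
            -> return 1
          -> return 2
          rec(p=2) -> return 1  (same call as traced above)
        -> return 3
        rec(p=3) -> return 2  (same call as traced above)
      -> return 5
      rec(p=4) -> return 3  (same call as traced above)
    -> return 8
    rec(p=5) -> return 5  (same call as traced above)
  -> return 13
  rec(p=6) -> return 8  (same call as traced above)
-> return 21

call_count is incremented once per call, so count the calls in each subtree. Let C(p) = number of calls made by rec(p).
C(0) = C(1) = 1 (base case, no recursion); C(p) = 1 + C(p - 1) + C(p - 2) otherwise.
C(2) = 1 + C(1) + C(0) = 1 + 1 + 1 = 3
C(3) = 1 + C(2) + C(1) = 1 + 3 + 1 = 5
C(4) = 1 + C(3) + C(2) = 1 + 5 + 3 = 9
C(5) = 1 + C(4) + C(3) = 1 + 9 + 5 = 15
C(6) = 1 + C(5) + C(4) = 1 + 15 + 9 = 25
C(7) = 1 + C(6) + C(5) = 1 + 25 + 15 = 41
C(8) = 1 + C(7) + C(6) = 1 + 41 + 25 = 67
call_count = C(8) = 67

Final answer: 67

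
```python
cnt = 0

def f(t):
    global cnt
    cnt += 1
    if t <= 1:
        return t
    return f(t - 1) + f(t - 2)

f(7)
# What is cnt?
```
Call trace (a repeated sub-call is expanded the first time; later identical calls just restate its return value):
f(t=7)
  f(t=6)
    f(t=5)
      f(t=4)
        f(t=3)
          f(t=2)
            f(t=1)
            -> return 1
            f(t=0)
            -> return 0
          -> return 1
          f(t=1)
          -> return 1
        -> return 2
        f(t=2) -> return 1  (same call as traced above)
      -> return 3
      f(t=3) -> return 2  (same call as traced above)
    -> return 5
    f(t=4) -> return 3  (same call as traced above)
  -> return 8
  f(t=5) -> return 5  (same call as traced above)
-> return 13

cnt is incremented once per call, so count the calls in each subtree. Let C(t) = number of calls made by f(t).
C(0) = C(1) = 1 (base case, no recursion); C(t) = 1 + C(t - 1) + C(t - 2) otherwise.
C(2) = 1 + C(1) + C(0) = 1 + 1 + 1 = 3
C(3) = 1 + C(2) + C(1) = 1 + 3 + 1 = 5
C(4) = 1 + C(3) + C(2) = 1 + 5 + 3 = 9
C(5) = 1 + C(4) + C(3) = 1 + 9 + 5 = 15
C(6) = 1 + C(5) + C(4) = 1 + 15 + 9 = 25
C(7) = 1 + C(6) + C(5) = 1 + 25 + 15 = 41
cnt = C(7) = 41

Final answer: 41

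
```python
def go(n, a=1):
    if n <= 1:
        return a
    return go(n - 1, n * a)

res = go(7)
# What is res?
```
Call trace:
go(n=7, a=1)
  go(n=6, a=7)
    go(n=5, a=42)
      go(n=4, a=210)
        go(n=3, a=840)
          go(n=2, a=2520)
            go(n=1, a=5040)
            -> return 5040
          -> return 5040
        -> return 5040
      -> return 5040
    -> return 5040
  -> return 5040
-> return 5040

Final answer: 5040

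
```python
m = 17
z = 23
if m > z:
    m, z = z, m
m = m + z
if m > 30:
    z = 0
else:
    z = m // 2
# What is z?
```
Trace:
  m=17
  m=17, z=23
  m=17, z=23
  m=40, z=23
  m=40, z=0

Final answer: 0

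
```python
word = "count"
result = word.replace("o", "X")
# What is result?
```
Trace:
  word='count'
  word='count', result='cXunt'

Final answer: 'cXunt'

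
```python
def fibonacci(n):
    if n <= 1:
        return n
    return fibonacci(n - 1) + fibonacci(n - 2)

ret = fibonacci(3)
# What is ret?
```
Call trace:
fibonacci(n=3)
  fibonacci(n=2)
    fibonacci(n=1)
    -> return 1
    fibonacci(n=0)
    -> return 0
  -> return 1
  fibonacci(n=1)
  -> return 1
-> return 2

Final answer: 2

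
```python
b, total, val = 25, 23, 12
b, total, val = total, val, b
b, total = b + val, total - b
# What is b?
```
Trace:
  b=25, total=23, val=12
  b=23, total=12, val=25
  b=48, total=-11, val=25

Final answer: 48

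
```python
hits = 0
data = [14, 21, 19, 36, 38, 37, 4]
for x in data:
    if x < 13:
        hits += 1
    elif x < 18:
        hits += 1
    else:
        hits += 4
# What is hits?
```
Trace:
  hits=0
  hits=1, x=14
  hits=5, x=21
  hits=9, x=19
  hits=13, x=36
  hits=17, x=38
  hits=21, x=37
  hits=22, x=4

Final answer: 22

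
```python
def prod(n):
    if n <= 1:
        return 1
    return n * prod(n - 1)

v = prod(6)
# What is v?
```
Call trace:
prod(n=6)
  prod(n=5)
    prod(n=4)
      prod(n=3)
        prod(n=2)
          prod(n=1)
          -> return 1
        -> return 2
      -> return 6
    -> return 24
  -> return 120
-> return 720

Final answer: 720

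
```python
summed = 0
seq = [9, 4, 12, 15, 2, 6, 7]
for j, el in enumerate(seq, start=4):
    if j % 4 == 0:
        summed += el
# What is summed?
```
Trace:
  summed=0
  summed=9, j=4, el=9
  summed=9, j=5, el=4
  summed=9, j=6, el=12
  summed=9, j=7, el=15
  summed=11, j=8, el=2
  summed=11, j=9, el=6
  summed=11, j=10, el=7

Final answer: 11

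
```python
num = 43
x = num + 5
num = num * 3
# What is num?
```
Trace:
  num=43
  num=43, x=48
  num=129, x=48

Final answer: 129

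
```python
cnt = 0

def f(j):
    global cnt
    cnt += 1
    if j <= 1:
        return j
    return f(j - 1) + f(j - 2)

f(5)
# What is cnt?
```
Call trace (a repeated sub-call is expanded the first time; later identical calls just restate its return value):
f(j=5)
  f(j=4)
    f(j=3)
      f(j=2)
        f(j=1)
        -> return 1
        f(j=0)
        -> return 0
      -> return 1
      f(j=1)
      -> return 1
    -> return 2
    f(j=2) -> return 1  (same call as traced above)
  -> return 3
  f(j=3) -> return 2  (same call as traced above)
-> return 5

cnt is incremented once per call, so count the calls in each subtree. Let C(j) = number of calls made by f(j).
C(0) = C(1) = 1 (base case, no recursion); C(j) = 1 + C(j - 1) + C(j - 2) otherwise.
C(2) = 1 + C(1) + C(0) = 1 + 1 + 1 = 3
C(3) = 1 + C(2) + C(1) = 1 + 3 + 1 = 5
C(4) = 1 + C(3) + C(2) = 1 + 5 + 3 = 9
C(5) = 1 + C(4) + C(3) = 1 + 9 + 5 = 15
cnt = C(5) = 15

Final answer: 15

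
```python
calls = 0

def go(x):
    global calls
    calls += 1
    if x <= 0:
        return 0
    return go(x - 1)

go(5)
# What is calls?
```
Call trace:
go(x=5)
  go(x=4)
    go(x=3)
      go(x=2)
        go(x=1)
          go(x=0)
          -> return 0
        -> return 0
      -> return 0
    -> return 0
  -> return 0
-> return 0

calls is incremented once per call. go is entered once for each x = 5, 4, 3, 2, 1, 0 (the x <= 0 call returns without recursing), i.e. 5 + 1 calls.
calls = 6

Final answer: 6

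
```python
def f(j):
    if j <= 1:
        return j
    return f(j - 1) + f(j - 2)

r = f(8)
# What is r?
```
Call trace (a repeated sub-call is expanded the first time; later identical calls just restate its return value):
f(j=8)
  f(j=7)
    f(j=6)
      f(j=5)
        f(j=4)
          f(j=3)
            f(j=2)
              f(j=1)
              -> return 1
              f(j=0)
              -> return 0
            -> return 1
            f(j=1)
            -> return 1
          -> return 2
          f(j=2) -> return 1  (same call as traced above)
        -> return 3
        f(j=3) -> return 2  (same call as traced above)
      -> return 5
      f(j=4) -> return 3  (same call as traced above)
    -> return 8
    f(j=5) -> return 5  (same call as traced above)
  -> return 13
  f(j=6) -> return 8  (same call as traced above)
-> return 21

Final answer: 21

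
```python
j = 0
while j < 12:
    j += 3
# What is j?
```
Trace:
  j=0
  j=3
  j=6
  j=9
  j=12

Final answer: 12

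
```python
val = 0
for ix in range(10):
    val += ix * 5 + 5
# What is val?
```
Trace:
  val=0
  val=5, ix=0
  val=15, ix=1
  val=30, ix=2
  val=50, ix=3
  val=75, ix=4
  val=105, ix=5
  val=140, ix=6
  val=180, ix=7
  val=225, ix=8
  val=275, ix=9

Final answer: 275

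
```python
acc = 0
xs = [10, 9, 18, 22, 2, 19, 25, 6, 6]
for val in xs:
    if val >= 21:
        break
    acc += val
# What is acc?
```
Trace:
  acc=0
  acc=10, val=10
  acc=19, val=9
  acc=37, val=18
  acc=37, val=22

Final answer: 37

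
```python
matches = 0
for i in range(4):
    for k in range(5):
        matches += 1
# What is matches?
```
Trace:
  matches=0
  matches=1, i=0, k=0
  matches=2, i=0, k=1
  matches=3, i=0, k=2
  matches=4, i=0, k=3
  matches=5, i=0, k=4
  matches=6, i=1, k=0
  matches=7, i=1, k=1
  matches=8, i=1, k=2
  matches=9, i=1, k=3
  matches=10, i=1, k=4
  matches=11, i=2, k=0
  matches=12, i=2, k=1
  matches=13, i=2, k=2
  matches=14, i=2, k=3
  matches=15, i=2, k=4
  matches=16, i=3, k=0
  matches=17, i=3, k=1
  matches=18, i=3, k=2
  matches=19, i=3, k=3
  matches=20, i=3, k=4

Final answer: 20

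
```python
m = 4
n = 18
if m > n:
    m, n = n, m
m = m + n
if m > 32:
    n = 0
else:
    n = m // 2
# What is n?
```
Trace:
  m=4
  m=4, n=18
  m=4, n=18
  m=22, n=18
  m=22, n=11

Final answer: 11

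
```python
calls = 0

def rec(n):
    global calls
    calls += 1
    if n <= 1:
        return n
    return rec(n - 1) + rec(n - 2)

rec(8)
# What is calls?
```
Call trace (a repeated sub-call is expanded the first time; later identical calls just restate its return value):
rec(n=8)
  rec(n=7)
    rec(n=6)
      rec(n=5)
        rec(n=4)
          rec(n=3)
            rec(n=2)
              rec(n=1)
              -> return 1
              rec(n=0)
              -> return 0
            -> return 1
            rec(n=1)
            -> return 1
          -> return 2
          rec(n=2) -> return 1  (same call as traced above)
        -> return 3
        rec(n=3) -> return 2  (same call as traced above)
      -> return 5
      rec(n=4) -> return 3  (same call as traced above)
    -> return 8
    rec(n=5) -> return 5  (same call as traced above)
  -> return 13
  rec(n=6) -> return 8  (same call as traced above)
-> return 21

calls is incremented once per call, so count the calls in each subtree. Let C(n) = number of calls made by rec(n).
C(0) = C(1) = 1 (base case, no recursion); C(n) = 1 + C(n - 1) + C(n - 2) otherwise.
C(2) = 1 + C(1) + C(0) = 1 + 1 + 1 = 3
C(3) = 1 + C(2) + C(1) = 1 + 3 + 1 = 5
C(4) = 1 + C(3) + C(2) = 1 + 5 + 3 = 9
C(5) = 1 + C(4) + C(3) = 1 + 9 + 5 = 15
C(6) = 1 + C(5) + C(4) = 1 + 15 + 9 = 25
C(7) = 1 + C(6) + C(5) = 1 + 25 + 15 = 41
C(8) = 1 + C(7) + C(6) = 1 + 41 + 25 = 67
calls = C(8) = 67

Final answer: 67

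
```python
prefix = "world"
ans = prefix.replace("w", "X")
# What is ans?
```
Trace:
  prefix='world'
  prefix='world', ans='Xorld'

Final answer: 'Xorld'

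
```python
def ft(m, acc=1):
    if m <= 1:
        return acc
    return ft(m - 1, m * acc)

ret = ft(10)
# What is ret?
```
Call trace:
ft(m=10, acc=1)
  ft(m=9, acc=10)
    ft(m=8, acc=90)
      ft(m=7, acc=720)
        ft(m=6, acc=5040)
          ft(m=5, acc=30240)
            ft(m=4, acc=151200)
              ft(m=3, acc=604800)
                ft(m=2, acc=1814400)
                  ft(m=1, acc=3628800)
                  -> return 3628800
                -> return 3628800
              -> return 3628800
            -> return 3628800
          -> return 3628800
        -> return 3628800
      -> return 3628800
    -> return 3628800
  -> return 3628800
-> return 3628800

Final answer: 3628800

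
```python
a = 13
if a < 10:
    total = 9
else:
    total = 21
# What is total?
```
Trace:
  a=13
  a=13, total=21

Final answer: 21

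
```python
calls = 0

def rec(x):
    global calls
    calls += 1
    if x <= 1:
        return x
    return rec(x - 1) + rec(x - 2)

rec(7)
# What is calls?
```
Call trace (a repeated sub-call is expanded the first time; later identical calls just restate its return value):
rec(x=7)
  rec(x=6)
    rec(x=5)
      rec(x=4)
        rec(x=3)
          rec(x=2)
            rec(x=1)
            -> return 1
            rec(x=0)
            -> return 0
          -> return 1
          rec(x=1)
          -> return 1
        -> return 2
        rec(x=2) -> return 1  (same call as traced above)
      -> return 3
      rec(x=3) -> return 2  (same call as traced above)
    -> return 5
    rec(x=4) -> return 3  (same call as traced above)
  -> return 8
  rec(x=5) -> return 5  (same call as traced above)
-> return 13

calls is incremented once per call, so count the calls in each subtree. Let C(x) = number of calls made by rec(x).
C(0) = C(1) = 1 (base case, no recursion); C(x) = 1 + C(x - 1) + C(x - 2) otherwise.
C(2) = 1 + C(1) + C(0) = 1 + 1 + 1 = 3
C(3) = 1 + C(2) + C(1) = 1 + 3 + 1 = 5
C(4) = 1 + C(3) + C(2) = 1 + 5 + 3 = 9
C(5) = 1 + C(4) + C(3) = 1 + 9 + 5 = 15
C(6) = 1 + C(5) + C(4) = 1 + 15 + 9 = 25
C(7) = 1 + C(6) + C(5) = 1 + 25 + 15 = 41
calls = C(7) = 41

Final answer: 41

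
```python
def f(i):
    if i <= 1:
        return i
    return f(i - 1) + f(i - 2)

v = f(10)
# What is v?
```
Call trace (a repeated sub-call is expanded the first time; later identical calls just restate its return value):
f(i=10)
  f(i=9)
    f(i=8)
      f(i=7)
        f(i=6)
          f(i=5)
            f(i=4)
              f(i=3)
                f(i=2)
                  f(i=1)
                  -> return 1
                  f(i=0)
                  -> return 0
                -> return 1
                f(i=1)
                -> return 1
              -> return 2
              f(i=2) -> return 1  (same call as traced above)
            -> return 3
            f(i=3) -> return 2  (same call as traced above)
          -> return 5
          f(i=4) -> return 3  (same call as traced above)
        -> return 8
        f(i=5) -> return 5  (same call as traced above)
      -> return 13
      f(i=6) -> return 8  (same call as traced above)
    -> return 21
    f(i=7) -> return 13  (same call as traced above)
  -> return 34
  f(i=8) -> return 21  (same call as traced above)
-> return 55

Final answer: 55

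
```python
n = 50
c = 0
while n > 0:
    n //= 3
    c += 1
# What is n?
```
Trace:
  n=50
  n=50, c=0
  n=16, c=1
  n=5, c=2
  n=1, c=3
  n=0, c=4

Final answer: 0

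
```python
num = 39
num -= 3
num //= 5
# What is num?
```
Trace:
  num=39
  num=36
  num=7

Final answer: 7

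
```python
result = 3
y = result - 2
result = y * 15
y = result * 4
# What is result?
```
Trace:
  result=3
  result=3, y=1
  result=15, y=1
  result=15, y=60

Final answer: 15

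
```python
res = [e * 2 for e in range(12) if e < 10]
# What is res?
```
Trace:
  e=0
  e=1
  e=2
  e=3
  e=4
  e=5
  e=6
  e=7
  e=8
  e=9
  e=10
  e=11
  res=[0, 2, 4, 6, 8, 10, 12, 14, 16, 18]

Final answer: [0, 2, 4, 6, 8, 10, 12, 14, 16, 18]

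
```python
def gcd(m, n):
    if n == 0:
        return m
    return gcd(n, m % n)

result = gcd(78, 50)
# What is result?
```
Call trace:
gcd(m=78, n=50)
  gcd(m=50, n=28)
    gcd(m=28, n=22)
      gcd(m=22, n=6)
        gcd(m=6, n=4)
          gcd(m=4, n=2)
            gcd(m=2, n=0)
            -> return 2
          -> return 2
        -> return 2
      -> return 2
    -> return 2
  -> return 2
-> return 2

Final answer: 2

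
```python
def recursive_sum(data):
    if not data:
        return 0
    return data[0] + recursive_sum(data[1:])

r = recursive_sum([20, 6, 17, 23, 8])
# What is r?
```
Call trace:
recursive_sum(data=[20, 6, 17, 23, 8])
  recursive_sum(data=[6, 17, 23, 8])
    recursive_sum(data=[17, 23, 8])
      recursive_sum(data=[23, 8])
        recursive_sum(data=[8])
          recursive_sum(data=[])
          -> return 0
        -> return 8
      -> return 31
    -> return 48
  -> return 54
-> return 74

Final answer: 74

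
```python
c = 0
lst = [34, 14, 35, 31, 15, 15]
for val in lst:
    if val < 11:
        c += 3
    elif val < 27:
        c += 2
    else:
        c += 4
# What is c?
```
Trace:
  c=0
  c=4, val=34
  c=6, val=14
  c=10, val=35
  c=14, val=31
  c=16, val=15
  c=18, val=15

Final answer: 18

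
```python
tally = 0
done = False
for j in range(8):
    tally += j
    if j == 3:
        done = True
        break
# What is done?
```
Trace:
  tally=0
  tally=0, done=False
  tally=0, done=False, j=0
  tally=1, done=False, j=1
  tally=3, done=False, j=2
  tally=6, done=True, j=3

Final answer: True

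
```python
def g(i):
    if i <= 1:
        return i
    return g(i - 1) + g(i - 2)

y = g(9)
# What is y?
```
Call trace (a repeated sub-call is expanded the first time; later identical calls just restate its return value):
g(i=9)
  g(i=8)
    g(i=7)
      g(i=6)
        g(i=5)
          g(i=4)
            g(i=3)
              g(i=2)
                g(i=1)
                -> return 1
                g(i=0)
                -> return 0
              -> return 1
              g(i=1)
              -> return 1
            -> return 2
            g(i=2) -> return 1  (same call as traced above)
          -> return 3
          g(i=3) -> return 2  (same call as traced above)
        -> return 5
        g(i=4) -> return 3  (same call as traced above)
      -> return 8
      g(i=5) -> return 5  (same call as traced above)
    -> return 13
    g(i=6) -> return 8  (same call as traced above)
  -> return 21
  g(i=7) -> return 13  (same call as traced above)
-> return 34

Final answer: 34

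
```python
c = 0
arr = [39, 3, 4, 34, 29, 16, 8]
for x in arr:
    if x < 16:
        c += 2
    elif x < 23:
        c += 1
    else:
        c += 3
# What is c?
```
Trace:
  c=0
  c=3, x=39
  c=5, x=3
  c=7, x=4
  c=10, x=34
  c=13, x=29
  c=14, x=16
  c=16, x=8

Final answer: 16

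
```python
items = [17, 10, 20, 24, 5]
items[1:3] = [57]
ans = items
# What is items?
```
Trace:
  items=[17, 10, 20, 24, 5]
  items=[17, 57, 24, 5]
  items=[17, 57, 24, 5], ans=[17, 57, 24, 5]

Final answer: [17, 57, 24, 5]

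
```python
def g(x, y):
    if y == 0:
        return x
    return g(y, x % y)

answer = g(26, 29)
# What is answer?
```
Call trace:
g(x=26, y=29)
  g(x=29, y=26)
    g(x=26, y=3)
      g(x=3, y=2)
        g(x=2, y=1)
          g(x=1, y=0)
          -> return 1
        -> return 1
      -> return 1
    -> return 1
  -> return 1
-> return 1

Final answer: 1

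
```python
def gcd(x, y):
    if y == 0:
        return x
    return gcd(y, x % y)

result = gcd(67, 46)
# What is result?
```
Call trace:
gcd(x=67, y=46)
  gcd(x=46, y=21)
    gcd(x=21, y=4)
      gcd(x=4, y=1)
        gcd(x=1, y=0)
        -> return 1
      -> return 1
    -> return 1
  -> return 1
-> return 1

Final answer: 1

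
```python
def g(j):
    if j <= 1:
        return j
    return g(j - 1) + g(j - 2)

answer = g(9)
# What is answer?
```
Call trace (a repeated sub-call is expanded the first time; later identical calls just restate its return value):
g(j=9)
  g(j=8)
    g(j=7)
      g(j=6)
        g(j=5)
          g(j=4)
            g(j=3)
              g(j=2)
                g(j=1)
                -> return 1
                g(j=0)
                -> return 0
              -> return 1
              g(j=1)
              -> return 1
            -> return 2
            g(j=2) -> return 1  (same call as traced above)
          -> return 3
          g(j=3) -> return 2  (same call as traced above)
        -> return 5
        g(j=4) -> return 3  (same call as traced above)
      -> return 8
      g(j=5) -> return 5  (same call as traced above)
    -> return 13
    g(j=6) -> return 8  (same call as traced above)
  -> return 21
  g(j=7) -> return 13  (same call as traced above)
-> return 34

Final answer: 34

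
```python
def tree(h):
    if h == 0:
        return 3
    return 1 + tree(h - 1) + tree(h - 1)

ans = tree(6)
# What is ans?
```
Call trace (a repeated sub-call is expanded the first time; later identical calls just restate its return value):
tree(h=6)
  tree(h=5)
    tree(h=4)
      tree(h=3)
        tree(h=2)
          tree(h=1)
            tree(h=0)
            -> return 3
            tree(h=0)
            -> return 3
          -> return 7
          tree(h=1) -> return 7  (same call as traced above)
        -> return 15
        tree(h=2) -> return 15  (same call as traced above)
      -> return 31
      tree(h=3) -> return 31  (same call as traced above)
    -> return 63
    tree(h=4) -> return 63  (same call as traced above)
  -> return 127
  tree(h=5) -> return 127  (same call as traced above)
-> return 255

Final answer: 255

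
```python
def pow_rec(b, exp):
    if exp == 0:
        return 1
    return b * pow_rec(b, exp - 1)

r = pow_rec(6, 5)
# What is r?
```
Call trace:
pow_rec(b=6, exp=5)
  pow_rec(b=6, exp=4)
    pow_rec(b=6, exp=3)
      pow_rec(b=6, exp=2)
        pow_rec(b=6, exp=1)
          pow_rec(b=6, exp=0)
          -> return 1
        -> return 6
      -> return 36
    -> return 216
  -> return 1296
-> return 7776

Final answer: 7776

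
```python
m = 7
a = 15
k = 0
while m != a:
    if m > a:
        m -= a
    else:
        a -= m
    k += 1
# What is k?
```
Trace:
  m=7
  m=7, a=15
  m=7, a=15, k=0
  m=7, a=8, k=1
  m=7, a=1, k=2
  m=6, a=1, k=3
  m=5, a=1, k=4
  m=4, a=1, k=5
  m=3, a=1, k=6
  m=2, a=1, k=7
  m=1, a=1, k=8

Final answer: 8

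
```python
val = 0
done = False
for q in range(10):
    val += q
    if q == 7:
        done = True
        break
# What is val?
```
Trace:
  val=0
  val=0, done=False
  val=0, done=False, q=0
  val=1, done=False, q=1
  val=3, done=False, q=2
  val=6, done=False, q=3
  val=10, done=False, q=4
  val=15, done=False, q=5
  val=21, done=False, q=6
  val=28, done=True, q=7

Final answer: 28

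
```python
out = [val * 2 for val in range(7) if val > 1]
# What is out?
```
Trace:
  val=0
  val=1
  val=2
  val=3
  val=4
  val=5
  val=6
  out=[4, 6, 8, 10, 12]

Final answer: [4, 6, 8, 10, 12]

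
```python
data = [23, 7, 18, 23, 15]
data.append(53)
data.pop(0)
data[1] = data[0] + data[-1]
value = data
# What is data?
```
Trace:
  data=[23, 7, 18, 23, 15]
  data=[23, 7, 18, 23, 15, 53]
  data=[7, 18, 23, 15, 53]
  data=[7, 60, 23, 15, 53]
  data=[7, 60, 23, 15, 53], value=[7, 60, 23, 15, 53]

Final answer: [7, 60, 23, 15, 53]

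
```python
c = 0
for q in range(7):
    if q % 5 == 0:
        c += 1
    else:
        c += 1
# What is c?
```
Trace:
  c=0
  c=1, q=0
  c=2, q=1
  c=3, q=2
  c=4, q=3
  c=5, q=4
  c=6, q=5
  c=7, q=6

Final answer: 7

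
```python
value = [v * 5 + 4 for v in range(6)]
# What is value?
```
Trace:
  v=0
  v=1
  v=2
  v=3
  v=4
  v=5
  value=[4, 9, 14, 19, 24, 29]

Final answer: [4, 9, 14, 19, 24, 29]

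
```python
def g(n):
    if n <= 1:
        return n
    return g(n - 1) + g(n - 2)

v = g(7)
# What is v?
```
Call trace (a repeated sub-call is expanded the first time; later identical calls just restate its return value):
g(n=7)
  g(n=6)
    g(n=5)
      g(n=4)
        g(n=3)
          g(n=2)
            g(n=1)
            -> return 1
            g(n=0)
            -> return 0
          -> return 1
          g(n=1)
          -> return 1
        -> return 2
        g(n=2) -> return 1  (same call as traced above)
      -> return 3
      g(n=3) -> return 2  (same call as traced above)
    -> return 5
    g(n=4) -> return 3  (same call as traced above)
  -> return 8
  g(n=5) -> return 5  (same call as traced above)
-> return 13

Final answer: 13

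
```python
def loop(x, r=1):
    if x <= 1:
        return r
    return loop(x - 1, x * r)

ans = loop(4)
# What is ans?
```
Call trace:
loop(x=4, r=1)
  loop(x=3, r=4)
    loop(x=2, r=12)
      loop(x=1, r=24)
      -> return 24
    -> return 24
  -> return 24
-> return 24

Final answer: 24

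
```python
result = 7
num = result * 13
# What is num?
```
Trace:
  result=7
  result=7, num=91

Final answer: 91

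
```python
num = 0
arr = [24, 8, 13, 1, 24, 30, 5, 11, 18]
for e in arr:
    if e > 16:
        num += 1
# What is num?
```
Trace:
  num=0
  num=1, e=24
  num=1, e=8
  num=1, e=13
  num=1, e=1
  num=2, e=24
  num=3, e=30
  num=3, e=5
  num=3, e=11
  num=4, e=18

Final answer: 4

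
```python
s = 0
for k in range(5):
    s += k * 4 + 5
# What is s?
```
Trace:
  s=0
  s=5, k=0
  s=14, k=1
  s=27, k=2
  s=44, k=3
  s=65, k=4

Final answer: 65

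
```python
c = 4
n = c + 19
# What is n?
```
Trace:
  c=4
  c=4, n=23

Final answer: 23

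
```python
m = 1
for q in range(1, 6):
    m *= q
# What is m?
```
Trace:
  m=1
  m=1, q=1
  m=2, q=2
  m=6, q=3
  m=24, q=4
  m=120, q=5

Final answer: 120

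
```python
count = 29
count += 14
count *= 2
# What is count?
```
Trace:
  count=29
  count=43
  count=86

Final answer: 86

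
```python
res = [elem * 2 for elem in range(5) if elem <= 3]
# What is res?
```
Trace:
  elem=0
  elem=1
  elem=2
  elem=3
  elem=4
  res=[0, 2, 4, 6]

Final answer: [0, 2, 4, 6]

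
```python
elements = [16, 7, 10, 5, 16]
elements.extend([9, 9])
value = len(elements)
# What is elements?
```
Trace:
  elements=[16, 7, 10, 5, 16]
  elements=[16, 7, 10, 5, 16, 9, 9]
  elements=[16, 7, 10, 5, 16, 9, 9], value=7

Final answer: [16, 7, 10, 5, 16, 9, 9]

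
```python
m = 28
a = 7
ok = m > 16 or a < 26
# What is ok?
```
Trace:
  m=28
  m=28, a=7
  m=28, a=7, ok=True

Final answer: True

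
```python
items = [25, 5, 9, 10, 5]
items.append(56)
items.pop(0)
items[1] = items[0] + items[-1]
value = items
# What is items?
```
Trace:
  items=[25, 5, 9, 10, 5]
  items=[25, 5, 9, 10, 5, 56]
  items=[5, 9, 10, 5, 56]
  items=[5, 61, 10, 5, 56]
  items=[5, 61, 10, 5, 56], value=[5, 61, 10, 5, 56]

Final answer: [5, 61, 10, 5, 56]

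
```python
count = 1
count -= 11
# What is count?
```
Trace:
  count=1
  count=-10

Final answer: -10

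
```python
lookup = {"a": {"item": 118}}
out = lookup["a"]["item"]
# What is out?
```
Trace:
  lookup={'a': {'item': 118}}
  lookup={'a': {'item': 118}}, out=118

Final answer: 118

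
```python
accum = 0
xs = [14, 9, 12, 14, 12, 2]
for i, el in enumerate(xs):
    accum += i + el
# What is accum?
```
Trace:
  accum=0
  accum=14, i=0, el=14
  accum=24, i=1, el=9
  accum=38, i=2, el=12
  accum=55, i=3, el=14
  accum=71, i=4, el=12
  accum=78, i=5, el=2

Final answer: 78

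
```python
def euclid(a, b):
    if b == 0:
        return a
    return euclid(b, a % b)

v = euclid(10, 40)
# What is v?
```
Call trace:
euclid(a=10, b=40)
  euclid(a=40, b=10)
    euclid(a=10, b=0)
    -> return 10
  -> return 10
-> return 10

Final answer: 10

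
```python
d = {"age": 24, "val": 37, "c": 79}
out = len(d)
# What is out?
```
Trace:
  d={'age': 24, 'val': 37, 'c': 79}
  d={'age': 24, 'val': 37, 'c': 79}, out=3

Final answer: 3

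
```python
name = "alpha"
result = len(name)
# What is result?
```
Trace:
  name='alpha'
  name='alpha', result=5

Final answer: 5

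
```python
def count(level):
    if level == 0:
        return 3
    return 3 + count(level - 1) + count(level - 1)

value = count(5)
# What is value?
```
Call trace (a repeated sub-call is expanded the first time; later identical calls just restate its return value):
count(level=5)
  count(level=4)
    count(level=3)
      count(level=2)
        count(level=1)
          count(level=0)
          -> return 3
          count(level=0)
          -> return 3
        -> return 9
        count(level=1) -> return 9  (same call as traced above)
      -> return 21
      count(level=2) -> return 21  (same call as traced above)
    -> return 45
    count(level=3) -> return 45  (same call as traced above)
  -> return 93
  count(level=4) -> return 93  (same call as traced above)
-> return 189

Final answer: 189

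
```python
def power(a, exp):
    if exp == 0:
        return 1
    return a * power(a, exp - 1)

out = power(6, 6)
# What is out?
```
Call trace:
power(a=6, exp=6)
  power(a=6, exp=5)
    power(a=6, exp=4)
      power(a=6, exp=3)
        power(a=6, exp=2)
          power(a=6, exp=1)
            power(a=6, exp=0)
            -> return 1
          -> return 6
        -> return 36
      -> return 216
    -> return 1296
  -> return 7776
-> return 46656

Final answer: 46656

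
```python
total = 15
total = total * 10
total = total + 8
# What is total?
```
Trace:
  total=15
  total=150
  total=158

Final answer: 158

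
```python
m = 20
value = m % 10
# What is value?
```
Trace:
  m=20
  m=20, value=0

Final answer: 0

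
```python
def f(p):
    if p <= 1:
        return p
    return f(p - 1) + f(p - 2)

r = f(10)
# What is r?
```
Call trace (a repeated sub-call is expanded the first time; later identical calls just restate its return value):
f(p=10)
  f(p=9)
    f(p=8)
      f(p=7)
        f(p=6)
          f(p=5)
            f(p=4)
              f(p=3)
                f(p=2)
                  f(p=1)
                  -> return 1
                  f(p=0)
                  -> return 0
                -> return 1
                f(p=1)
                -> return 1
              -> return 2
              f(p=2) -> return 1  (same call as traced above)
            -> return 3
            f(p=3) -> return 2  (same call as traced above)
          -> return 5
          f(p=4) -> return 3  (same call as traced above)
        -> return 8
        f(p=5) -> return 5  (same call as traced above)
      -> return 13
      f(p=6) -> return 8  (same call as traced above)
    -> return 21
    f(p=7) -> return 13  (same call as traced above)
  -> return 34
  f(p=8) -> return 21  (same call as traced above)
-> return 55

Final answer: 55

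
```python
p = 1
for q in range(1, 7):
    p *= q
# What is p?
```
Trace:
  p=1
  p=1, q=1
  p=2, q=2
  p=6, q=3
  p=24, q=4
  p=120, q=5
  p=720, q=6

Final answer: 720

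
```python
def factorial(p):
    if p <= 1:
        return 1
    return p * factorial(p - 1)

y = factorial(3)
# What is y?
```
Call trace:
factorial(p=3)
  factorial(p=2)
    factorial(p=1)
    -> return 1
  -> return 2
-> return 6

Final answer: 6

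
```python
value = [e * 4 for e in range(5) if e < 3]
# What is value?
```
Trace:
  e=0
  e=1
  e=2
  e=3
  e=4
  value=[0, 4, 8]

Final answer: [0, 4, 8]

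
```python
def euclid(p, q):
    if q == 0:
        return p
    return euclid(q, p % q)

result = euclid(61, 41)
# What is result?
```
Call trace:
euclid(p=61, q=41)
  euclid(p=41, q=20)
    euclid(p=20, q=1)
      euclid(p=1, q=0)
      -> return 1
    -> return 1
  -> return 1
-> return 1

Final answer: 1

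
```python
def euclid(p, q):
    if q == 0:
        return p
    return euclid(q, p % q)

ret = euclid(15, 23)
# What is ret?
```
Call trace:
euclid(p=15, q=23)
  euclid(p=23, q=15)
    euclid(p=15, q=8)
      euclid(p=8, q=7)
        euclid(p=7, q=1)
          euclid(p=1, q=0)
          -> return 1
        -> return 1
      -> return 1
    -> return 1
  -> return 1
-> return 1

Final answer: 1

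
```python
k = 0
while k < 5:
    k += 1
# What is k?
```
Trace:
  k=0
  k=1
  k=2
  k=3
  k=4
  k=5

Final answer: 5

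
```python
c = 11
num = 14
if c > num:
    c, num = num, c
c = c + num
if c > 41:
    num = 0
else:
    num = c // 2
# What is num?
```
Trace:
  c=11
  c=11, num=14
  c=11, num=14
  c=25, num=14
  c=25, num=12

Final answer: 12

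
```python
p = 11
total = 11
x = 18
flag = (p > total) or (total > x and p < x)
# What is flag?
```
Trace:
  p=11
  p=11, total=11
  p=11, total=11, x=18
  p=11, total=11, x=18, flag=False

Final answer: False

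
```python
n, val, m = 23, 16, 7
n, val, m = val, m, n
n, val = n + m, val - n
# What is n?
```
Trace:
  n=23, val=16, m=7
  n=16, val=7, m=23
  n=39, val=-9, m=23

Final answer: 39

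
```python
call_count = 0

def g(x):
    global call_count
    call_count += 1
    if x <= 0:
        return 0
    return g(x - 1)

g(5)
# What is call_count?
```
Call trace:
g(x=5)
  g(x=4)
    g(x=3)
      g(x=2)
        g(x=1)
          g(x=0)
          -> return 0
        -> return 0
      -> return 0
    -> return 0
  -> return 0
-> return 0

call_count is incremented once per call. g is entered once for each x = 5, 4, 3, 2, 1, 0 (the x <= 0 call returns without recursing), i.e. 5 + 1 calls.
call_count = 6

Final answer: 6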